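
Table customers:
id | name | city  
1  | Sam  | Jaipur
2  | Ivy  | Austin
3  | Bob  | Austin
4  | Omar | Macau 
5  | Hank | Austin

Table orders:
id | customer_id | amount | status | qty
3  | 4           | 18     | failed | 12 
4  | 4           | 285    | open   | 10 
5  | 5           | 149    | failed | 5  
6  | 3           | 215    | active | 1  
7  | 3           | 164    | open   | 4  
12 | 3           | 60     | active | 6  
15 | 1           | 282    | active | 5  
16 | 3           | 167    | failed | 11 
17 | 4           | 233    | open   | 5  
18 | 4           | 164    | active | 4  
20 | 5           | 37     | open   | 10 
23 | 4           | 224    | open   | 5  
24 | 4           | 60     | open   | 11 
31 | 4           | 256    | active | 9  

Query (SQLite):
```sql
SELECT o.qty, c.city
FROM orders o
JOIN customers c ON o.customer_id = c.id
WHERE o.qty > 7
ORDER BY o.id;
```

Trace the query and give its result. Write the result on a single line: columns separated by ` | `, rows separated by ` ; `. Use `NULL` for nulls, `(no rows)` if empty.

12 | Macau ; 10 | Macau ; 11 | Austin ; 10 | Austin ; 11 | Macau ; 9 | Macau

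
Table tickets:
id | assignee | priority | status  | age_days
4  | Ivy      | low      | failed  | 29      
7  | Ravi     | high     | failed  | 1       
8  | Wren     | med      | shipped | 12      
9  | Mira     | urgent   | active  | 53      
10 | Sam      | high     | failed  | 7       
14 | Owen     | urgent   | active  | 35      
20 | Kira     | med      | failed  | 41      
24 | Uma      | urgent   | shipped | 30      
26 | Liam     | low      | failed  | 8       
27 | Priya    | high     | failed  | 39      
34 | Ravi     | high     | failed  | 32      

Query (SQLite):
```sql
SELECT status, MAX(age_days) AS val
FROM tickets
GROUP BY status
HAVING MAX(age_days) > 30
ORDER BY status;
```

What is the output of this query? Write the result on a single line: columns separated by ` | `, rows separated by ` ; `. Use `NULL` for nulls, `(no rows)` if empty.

active | 53 ; failed | 41

Partition tickets by status; compute MAX(age_days) within each group.
HAVING: keep groups where MAX(age_days) > 30.
  active: ids {9, 14} → MAX(age_days)=53
  failed: ids {4, 7, 10, 20, 26, 27, 34} → MAX(age_days)=41
  shipped: ids {8, 24} → MAX(age_days)=30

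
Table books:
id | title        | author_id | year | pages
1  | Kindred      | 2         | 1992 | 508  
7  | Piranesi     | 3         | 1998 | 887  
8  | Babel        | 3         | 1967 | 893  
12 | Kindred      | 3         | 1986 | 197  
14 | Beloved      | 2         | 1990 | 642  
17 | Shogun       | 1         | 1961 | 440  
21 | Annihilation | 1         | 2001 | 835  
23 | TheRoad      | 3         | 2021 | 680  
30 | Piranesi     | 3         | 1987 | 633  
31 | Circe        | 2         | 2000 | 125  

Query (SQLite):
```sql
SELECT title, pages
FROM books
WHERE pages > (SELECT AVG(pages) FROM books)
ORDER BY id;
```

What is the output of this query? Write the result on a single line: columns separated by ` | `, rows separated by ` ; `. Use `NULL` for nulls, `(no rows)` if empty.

Scalar subquery: AVG(pages) over all books rows = 584.0.
Keep rows where pages > that value.

Piranesi | 887 ; Babel | 893 ; Beloved | 642 ; Annihilation | 835 ; TheRoad | 680 ; Piranesi | 633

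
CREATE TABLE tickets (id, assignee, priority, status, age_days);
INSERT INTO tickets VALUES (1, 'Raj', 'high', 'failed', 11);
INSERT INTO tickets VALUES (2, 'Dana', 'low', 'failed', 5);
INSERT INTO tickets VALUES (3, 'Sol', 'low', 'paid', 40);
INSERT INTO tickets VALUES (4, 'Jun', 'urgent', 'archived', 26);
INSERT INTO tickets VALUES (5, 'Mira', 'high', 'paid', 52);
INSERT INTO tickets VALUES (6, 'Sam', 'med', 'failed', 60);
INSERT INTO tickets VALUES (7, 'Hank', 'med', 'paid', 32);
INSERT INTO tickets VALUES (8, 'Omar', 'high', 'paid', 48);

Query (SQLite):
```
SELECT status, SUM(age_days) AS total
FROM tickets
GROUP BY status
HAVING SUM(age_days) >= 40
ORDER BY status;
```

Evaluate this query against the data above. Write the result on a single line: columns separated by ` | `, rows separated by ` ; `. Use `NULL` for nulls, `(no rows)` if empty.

Partition tickets by status; compute SUM(age_days) within each group.
HAVING: keep groups where SUM(age_days) >= 40.
  archived: ids {4} → SUM(age_days)=26
  failed: ids {1, 2, 6} → SUM(age_days)=76
  paid: ids {3, 5, 7, 8} → SUM(age_days)=172

failed | 76 ; paid | 172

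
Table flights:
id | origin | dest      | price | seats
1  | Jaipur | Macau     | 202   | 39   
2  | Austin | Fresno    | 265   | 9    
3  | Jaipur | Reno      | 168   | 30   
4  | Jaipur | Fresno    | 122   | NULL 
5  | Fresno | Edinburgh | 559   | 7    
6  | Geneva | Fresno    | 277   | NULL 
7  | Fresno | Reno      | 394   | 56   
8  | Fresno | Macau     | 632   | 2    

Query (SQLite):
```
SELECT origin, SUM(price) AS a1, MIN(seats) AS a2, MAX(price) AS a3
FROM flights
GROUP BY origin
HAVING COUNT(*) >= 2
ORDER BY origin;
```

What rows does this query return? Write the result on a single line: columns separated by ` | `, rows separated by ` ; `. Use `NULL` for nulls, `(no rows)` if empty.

Group flights by origin.
Per group compute: SUM(price), MIN(seats), MAX(price).
HAVING: drop groups with fewer than 2 rows.
  Austin: ids {2} → SUM(price)=265, MIN(seats)=9, MAX(price)=265
  Fresno: ids {5, 7, 8} → SUM(price)=1585, MIN(seats)=2, MAX(price)=632
  Geneva: ids {6} → SUM(price)=277, MIN(seats)=NULL, MAX(price)=277
  Jaipur: ids {1, 3, 4} → SUM(price)=492, MIN(seats)=30, MAX(price)=202

Fresno | 1585 | 2 | 632 ; Jaipur | 492 | 30 | 202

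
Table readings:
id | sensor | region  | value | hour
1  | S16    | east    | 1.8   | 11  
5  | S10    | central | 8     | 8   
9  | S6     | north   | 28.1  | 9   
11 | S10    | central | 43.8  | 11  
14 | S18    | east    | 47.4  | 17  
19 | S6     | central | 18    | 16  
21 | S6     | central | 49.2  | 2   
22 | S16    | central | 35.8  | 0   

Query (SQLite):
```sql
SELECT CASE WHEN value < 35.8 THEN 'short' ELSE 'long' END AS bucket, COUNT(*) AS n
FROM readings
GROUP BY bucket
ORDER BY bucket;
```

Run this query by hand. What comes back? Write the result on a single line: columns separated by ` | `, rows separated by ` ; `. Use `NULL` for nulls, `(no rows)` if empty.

long | 4 ; short | 4

Bucket rows by value < 35.8 → 'short' else 'long'; count each bucket.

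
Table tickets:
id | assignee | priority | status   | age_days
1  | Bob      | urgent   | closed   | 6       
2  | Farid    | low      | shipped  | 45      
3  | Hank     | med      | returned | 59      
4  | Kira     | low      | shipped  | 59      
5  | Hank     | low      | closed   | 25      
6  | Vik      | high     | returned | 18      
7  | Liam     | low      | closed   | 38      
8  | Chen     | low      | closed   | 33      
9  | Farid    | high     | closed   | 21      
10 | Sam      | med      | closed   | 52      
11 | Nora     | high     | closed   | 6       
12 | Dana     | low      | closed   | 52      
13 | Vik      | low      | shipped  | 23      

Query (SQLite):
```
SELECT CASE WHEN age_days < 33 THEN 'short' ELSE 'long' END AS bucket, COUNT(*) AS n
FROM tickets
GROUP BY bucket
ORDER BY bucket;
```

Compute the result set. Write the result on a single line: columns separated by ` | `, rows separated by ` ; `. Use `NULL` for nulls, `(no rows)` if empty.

long | 7 ; short | 6

Bucket rows by age_days < 33 → 'short' else 'long'; count each bucket.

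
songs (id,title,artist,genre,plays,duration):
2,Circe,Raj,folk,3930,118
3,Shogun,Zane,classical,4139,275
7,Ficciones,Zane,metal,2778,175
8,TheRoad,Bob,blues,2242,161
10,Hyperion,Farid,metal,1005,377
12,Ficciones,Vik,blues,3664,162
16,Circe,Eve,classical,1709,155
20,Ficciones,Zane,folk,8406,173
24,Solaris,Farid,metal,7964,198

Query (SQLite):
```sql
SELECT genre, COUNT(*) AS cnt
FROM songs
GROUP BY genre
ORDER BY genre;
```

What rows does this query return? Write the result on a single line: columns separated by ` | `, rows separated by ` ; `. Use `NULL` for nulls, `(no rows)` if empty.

blues | 2 ; classical | 2 ; folk | 2 ; metal | 3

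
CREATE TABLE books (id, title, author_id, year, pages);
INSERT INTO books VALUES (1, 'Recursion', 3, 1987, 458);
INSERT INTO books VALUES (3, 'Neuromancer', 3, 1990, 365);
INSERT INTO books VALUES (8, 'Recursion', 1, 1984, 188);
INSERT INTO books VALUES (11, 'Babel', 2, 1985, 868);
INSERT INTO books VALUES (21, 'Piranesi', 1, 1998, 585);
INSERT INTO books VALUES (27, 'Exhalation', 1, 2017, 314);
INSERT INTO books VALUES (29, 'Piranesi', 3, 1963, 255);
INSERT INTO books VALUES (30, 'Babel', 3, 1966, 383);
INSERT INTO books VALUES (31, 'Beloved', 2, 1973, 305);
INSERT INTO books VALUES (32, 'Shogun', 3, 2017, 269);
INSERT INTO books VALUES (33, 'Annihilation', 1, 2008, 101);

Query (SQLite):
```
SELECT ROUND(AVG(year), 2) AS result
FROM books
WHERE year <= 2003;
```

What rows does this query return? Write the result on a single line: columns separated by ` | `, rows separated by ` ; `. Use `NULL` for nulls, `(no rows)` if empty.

1980.75

Rows where year <= 2003 → year values: [1987, 1990, 1984, 1985, 1998, 1963, 1966, 1973].
AVG = 15846 / 8 (rounded to 2 dp).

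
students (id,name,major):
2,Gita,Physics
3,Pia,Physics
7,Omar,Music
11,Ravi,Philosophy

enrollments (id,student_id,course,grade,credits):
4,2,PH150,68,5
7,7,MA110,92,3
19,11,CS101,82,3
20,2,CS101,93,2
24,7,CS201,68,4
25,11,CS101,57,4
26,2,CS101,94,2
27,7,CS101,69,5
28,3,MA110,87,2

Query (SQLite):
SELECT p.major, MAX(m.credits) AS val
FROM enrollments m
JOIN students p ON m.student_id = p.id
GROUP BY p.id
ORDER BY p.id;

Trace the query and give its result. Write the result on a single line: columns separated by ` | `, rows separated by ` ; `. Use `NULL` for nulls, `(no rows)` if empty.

Physics | 5 ; Physics | 2 ; Music | 5 ; Philosophy | 4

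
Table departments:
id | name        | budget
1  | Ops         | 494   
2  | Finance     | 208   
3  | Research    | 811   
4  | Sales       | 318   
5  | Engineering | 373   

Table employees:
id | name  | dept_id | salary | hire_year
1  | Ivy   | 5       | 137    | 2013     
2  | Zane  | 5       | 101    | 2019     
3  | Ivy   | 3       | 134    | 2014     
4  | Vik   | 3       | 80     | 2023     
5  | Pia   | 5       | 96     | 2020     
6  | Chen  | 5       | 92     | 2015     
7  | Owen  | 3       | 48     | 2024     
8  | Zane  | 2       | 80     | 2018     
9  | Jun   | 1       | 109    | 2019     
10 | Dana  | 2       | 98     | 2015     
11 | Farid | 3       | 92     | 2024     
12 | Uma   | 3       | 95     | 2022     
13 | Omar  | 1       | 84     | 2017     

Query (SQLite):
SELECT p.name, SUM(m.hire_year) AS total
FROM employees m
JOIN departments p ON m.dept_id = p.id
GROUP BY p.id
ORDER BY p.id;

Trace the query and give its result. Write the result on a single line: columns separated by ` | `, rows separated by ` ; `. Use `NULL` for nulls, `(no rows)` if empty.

Join each employees row to its departments via dept_id.
Group joined rows by departments.id; compute SUM(m.hire_year) per group.
  1: ids {9, 13} → SUM(m.hire_year)=4036
  2: ids {8, 10} → SUM(m.hire_year)=4033
  3: ids {3, 4, 7, 11, 12} → SUM(m.hire_year)=10107
  5: ids {1, 2, 5, 6} → SUM(m.hire_year)=8067

Ops | 4036 ; Finance | 4033 ; Research | 10107 ; Engineering | 8067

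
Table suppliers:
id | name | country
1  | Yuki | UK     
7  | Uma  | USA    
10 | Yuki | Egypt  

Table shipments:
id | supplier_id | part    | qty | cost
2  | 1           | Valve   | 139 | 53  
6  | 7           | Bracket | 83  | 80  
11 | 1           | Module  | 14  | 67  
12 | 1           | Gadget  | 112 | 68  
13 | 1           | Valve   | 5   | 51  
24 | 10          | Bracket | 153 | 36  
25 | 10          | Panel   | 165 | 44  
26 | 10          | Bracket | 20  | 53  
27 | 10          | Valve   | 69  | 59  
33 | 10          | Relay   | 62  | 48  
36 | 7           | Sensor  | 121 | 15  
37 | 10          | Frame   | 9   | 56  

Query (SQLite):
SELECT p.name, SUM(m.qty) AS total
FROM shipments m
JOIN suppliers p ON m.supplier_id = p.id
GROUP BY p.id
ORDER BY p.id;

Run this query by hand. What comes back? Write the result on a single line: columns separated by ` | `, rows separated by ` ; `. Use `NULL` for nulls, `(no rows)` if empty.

Join each shipments row to its suppliers via supplier_id.
Group joined rows by suppliers.id; compute SUM(m.qty) per group.
  1: ids {2, 11, 12, 13} → SUM(m.qty)=270
  7: ids {6, 36} → SUM(m.qty)=204
  10: ids {24, 25, 26, 27, 33, 37} → SUM(m.qty)=478

Yuki | 270 ; Uma | 204 ; Yuki | 478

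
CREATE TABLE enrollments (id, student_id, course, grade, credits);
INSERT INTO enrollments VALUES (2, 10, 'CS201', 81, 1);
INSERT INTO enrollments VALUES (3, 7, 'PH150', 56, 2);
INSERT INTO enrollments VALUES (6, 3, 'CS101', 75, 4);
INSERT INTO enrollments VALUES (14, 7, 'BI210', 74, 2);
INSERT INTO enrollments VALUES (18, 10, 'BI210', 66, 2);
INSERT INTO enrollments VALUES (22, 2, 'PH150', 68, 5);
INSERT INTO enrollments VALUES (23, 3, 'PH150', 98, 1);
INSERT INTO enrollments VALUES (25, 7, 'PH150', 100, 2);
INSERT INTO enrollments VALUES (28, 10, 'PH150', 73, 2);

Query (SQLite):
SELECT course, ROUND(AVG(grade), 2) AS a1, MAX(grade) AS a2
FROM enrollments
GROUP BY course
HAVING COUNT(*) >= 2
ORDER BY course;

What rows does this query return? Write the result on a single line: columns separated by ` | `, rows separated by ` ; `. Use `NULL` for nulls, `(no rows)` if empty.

BI210 | 70 | 74 ; PH150 | 79 | 100

Group enrollments by course.
Per group compute: ROUND(AVG(grade), 2), MAX(grade).
HAVING: drop groups with fewer than 2 rows.
  BI210: ids {14, 18} → ROUND(AVG(grade), 2)=70, MAX(grade)=74
  CS101: ids {6} → ROUND(AVG(grade), 2)=75, MAX(grade)=75
  CS201: ids {2} → ROUND(AVG(grade), 2)=81, MAX(grade)=81
  PH150: ids {3, 22, 23, 25, 28} → ROUND(AVG(grade), 2)=79, MAX(grade)=100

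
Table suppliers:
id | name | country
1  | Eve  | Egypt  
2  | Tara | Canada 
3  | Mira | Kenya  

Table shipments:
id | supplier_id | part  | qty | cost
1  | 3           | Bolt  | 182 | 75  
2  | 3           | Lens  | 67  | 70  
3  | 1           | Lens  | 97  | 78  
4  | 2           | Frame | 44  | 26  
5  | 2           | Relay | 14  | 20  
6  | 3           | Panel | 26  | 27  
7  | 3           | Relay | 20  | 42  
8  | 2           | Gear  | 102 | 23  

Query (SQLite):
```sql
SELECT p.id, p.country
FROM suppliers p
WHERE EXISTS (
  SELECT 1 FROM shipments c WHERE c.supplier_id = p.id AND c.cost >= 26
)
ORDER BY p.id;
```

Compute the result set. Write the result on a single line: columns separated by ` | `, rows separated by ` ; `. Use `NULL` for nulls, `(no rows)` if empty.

For each suppliers row, check whether any shipments with matching supplier_id has cost >= 26.
Keep rows where that is true.

1 | Egypt ; 2 | Canada ; 3 | Kenya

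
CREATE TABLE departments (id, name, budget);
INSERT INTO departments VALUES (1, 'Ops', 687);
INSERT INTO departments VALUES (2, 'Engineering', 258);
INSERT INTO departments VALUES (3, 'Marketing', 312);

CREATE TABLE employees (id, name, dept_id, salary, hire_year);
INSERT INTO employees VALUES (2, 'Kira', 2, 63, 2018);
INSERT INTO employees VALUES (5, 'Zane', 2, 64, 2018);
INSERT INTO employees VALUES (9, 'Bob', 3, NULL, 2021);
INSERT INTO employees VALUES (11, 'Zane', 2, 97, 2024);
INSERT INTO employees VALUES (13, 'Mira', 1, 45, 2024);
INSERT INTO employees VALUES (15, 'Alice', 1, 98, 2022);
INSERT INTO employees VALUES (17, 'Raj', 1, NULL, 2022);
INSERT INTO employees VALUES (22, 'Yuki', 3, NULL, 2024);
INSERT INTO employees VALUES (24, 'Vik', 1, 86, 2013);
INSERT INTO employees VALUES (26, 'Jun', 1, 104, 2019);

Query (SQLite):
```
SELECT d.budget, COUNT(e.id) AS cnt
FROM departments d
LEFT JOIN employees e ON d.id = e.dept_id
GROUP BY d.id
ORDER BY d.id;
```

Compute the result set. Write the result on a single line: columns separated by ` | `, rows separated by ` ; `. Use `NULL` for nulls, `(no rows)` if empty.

LEFT JOIN keeps every departments row; unmatched ones get NULL for employees columns.
Group by departments.id and compute COUNT(e.id). COUNT(col) of an all-NULL group is 0.
  1: ids {13, 15, 17, 24, 26} → COUNT(e.id)=5
  2: ids {2, 5, 11} → COUNT(e.id)=3
  3: ids {9, 22} → COUNT(e.id)=2

687 | 5 ; 258 | 3 ; 312 | 2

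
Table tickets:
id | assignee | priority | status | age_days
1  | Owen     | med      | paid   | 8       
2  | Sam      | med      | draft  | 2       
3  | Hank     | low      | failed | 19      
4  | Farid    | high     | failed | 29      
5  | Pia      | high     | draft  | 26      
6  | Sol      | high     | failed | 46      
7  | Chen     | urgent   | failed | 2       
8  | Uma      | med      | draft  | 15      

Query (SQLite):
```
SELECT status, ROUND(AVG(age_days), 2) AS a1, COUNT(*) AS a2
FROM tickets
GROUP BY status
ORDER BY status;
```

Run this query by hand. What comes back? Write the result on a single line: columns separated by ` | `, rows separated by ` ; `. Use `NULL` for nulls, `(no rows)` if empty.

draft | 14.33 | 3 ; failed | 24 | 4 ; paid | 8 | 1

Group tickets by status.
Per group compute: ROUND(AVG(age_days), 2), COUNT(*).
  draft: ids {2, 5, 8} → ROUND(AVG(age_days), 2)=14.33, COUNT(*)=3
  failed: ids {3, 4, 6, 7} → ROUND(AVG(age_days), 2)=24, COUNT(*)=4
  paid: ids {1} → ROUND(AVG(age_days), 2)=8, COUNT(*)=1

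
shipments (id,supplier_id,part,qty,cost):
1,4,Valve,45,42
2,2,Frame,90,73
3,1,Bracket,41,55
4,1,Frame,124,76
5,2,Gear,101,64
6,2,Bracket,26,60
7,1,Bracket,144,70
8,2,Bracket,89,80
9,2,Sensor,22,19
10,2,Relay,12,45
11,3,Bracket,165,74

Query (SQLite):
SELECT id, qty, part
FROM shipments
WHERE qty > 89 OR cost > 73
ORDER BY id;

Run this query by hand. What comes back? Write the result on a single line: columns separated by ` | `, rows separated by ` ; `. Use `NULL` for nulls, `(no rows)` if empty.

2 | 90 | Frame ; 4 | 124 | Frame ; 5 | 101 | Gear ; 7 | 144 | Bracket ; 8 | 89 | Bracket ; 11 | 165 | Bracket

qty > 89: ids {2, 4, 5, 7, 11}
cost > 73: ids {4, 8, 11}
Combine with OR.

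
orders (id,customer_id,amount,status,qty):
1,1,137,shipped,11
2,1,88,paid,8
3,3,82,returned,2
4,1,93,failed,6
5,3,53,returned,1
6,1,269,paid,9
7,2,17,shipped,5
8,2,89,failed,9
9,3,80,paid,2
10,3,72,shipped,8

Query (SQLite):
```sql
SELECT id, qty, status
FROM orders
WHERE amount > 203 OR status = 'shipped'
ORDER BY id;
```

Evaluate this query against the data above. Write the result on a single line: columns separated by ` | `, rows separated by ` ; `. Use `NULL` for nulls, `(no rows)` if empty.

1 | 11 | shipped ; 6 | 9 | paid ; 7 | 5 | shipped ; 10 | 8 | shipped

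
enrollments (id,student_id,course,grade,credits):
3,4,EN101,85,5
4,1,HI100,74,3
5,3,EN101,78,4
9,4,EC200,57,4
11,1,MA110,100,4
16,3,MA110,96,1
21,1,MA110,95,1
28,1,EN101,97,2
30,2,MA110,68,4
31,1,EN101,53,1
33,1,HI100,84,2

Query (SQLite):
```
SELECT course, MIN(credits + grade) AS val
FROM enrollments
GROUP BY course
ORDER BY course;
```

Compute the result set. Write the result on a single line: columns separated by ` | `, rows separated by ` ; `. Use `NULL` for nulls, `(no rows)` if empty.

EC200 | 61 ; EN101 | 54 ; HI100 | 77 ; MA110 | 72

For each row compute credits + grade.
Group by course; take MIN of the expression per group.
  EC200: ids {9} → MIN(credits + grade)=61
  EN101: ids {3, 5, 28, 31} → MIN(credits + grade)=54
  HI100: ids {4, 33} → MIN(credits + grade)=77
  MA110: ids {11, 16, 21, 30} → MIN(credits + grade)=72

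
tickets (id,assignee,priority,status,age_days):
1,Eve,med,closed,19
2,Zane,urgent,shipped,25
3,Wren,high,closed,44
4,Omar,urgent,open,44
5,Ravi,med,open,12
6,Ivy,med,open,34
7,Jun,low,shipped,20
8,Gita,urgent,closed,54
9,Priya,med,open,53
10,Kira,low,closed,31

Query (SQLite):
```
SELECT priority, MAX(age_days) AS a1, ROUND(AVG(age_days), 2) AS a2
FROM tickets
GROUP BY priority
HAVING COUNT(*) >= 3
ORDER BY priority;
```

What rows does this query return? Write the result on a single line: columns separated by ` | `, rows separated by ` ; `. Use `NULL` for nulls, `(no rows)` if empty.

med | 53 | 29.5 ; urgent | 54 | 41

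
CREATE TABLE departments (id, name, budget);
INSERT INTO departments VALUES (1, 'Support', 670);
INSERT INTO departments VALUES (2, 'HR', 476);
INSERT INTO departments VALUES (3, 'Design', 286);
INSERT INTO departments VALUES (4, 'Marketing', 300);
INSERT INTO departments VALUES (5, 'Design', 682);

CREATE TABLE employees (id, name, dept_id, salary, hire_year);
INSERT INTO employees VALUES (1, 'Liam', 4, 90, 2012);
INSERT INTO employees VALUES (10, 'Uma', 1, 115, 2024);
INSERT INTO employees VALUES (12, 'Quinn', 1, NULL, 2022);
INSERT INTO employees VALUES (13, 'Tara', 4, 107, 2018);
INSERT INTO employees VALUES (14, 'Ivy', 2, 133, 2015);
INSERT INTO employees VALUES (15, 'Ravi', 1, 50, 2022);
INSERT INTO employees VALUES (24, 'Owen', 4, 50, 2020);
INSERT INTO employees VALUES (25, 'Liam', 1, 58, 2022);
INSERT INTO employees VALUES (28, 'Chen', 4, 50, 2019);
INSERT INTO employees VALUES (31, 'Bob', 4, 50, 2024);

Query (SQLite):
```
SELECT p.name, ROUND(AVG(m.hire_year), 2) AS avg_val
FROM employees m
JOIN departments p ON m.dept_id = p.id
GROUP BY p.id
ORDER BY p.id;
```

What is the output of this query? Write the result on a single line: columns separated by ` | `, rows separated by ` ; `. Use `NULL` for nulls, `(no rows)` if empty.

Support | 2022.5 ; HR | 2015 ; Marketing | 2018.6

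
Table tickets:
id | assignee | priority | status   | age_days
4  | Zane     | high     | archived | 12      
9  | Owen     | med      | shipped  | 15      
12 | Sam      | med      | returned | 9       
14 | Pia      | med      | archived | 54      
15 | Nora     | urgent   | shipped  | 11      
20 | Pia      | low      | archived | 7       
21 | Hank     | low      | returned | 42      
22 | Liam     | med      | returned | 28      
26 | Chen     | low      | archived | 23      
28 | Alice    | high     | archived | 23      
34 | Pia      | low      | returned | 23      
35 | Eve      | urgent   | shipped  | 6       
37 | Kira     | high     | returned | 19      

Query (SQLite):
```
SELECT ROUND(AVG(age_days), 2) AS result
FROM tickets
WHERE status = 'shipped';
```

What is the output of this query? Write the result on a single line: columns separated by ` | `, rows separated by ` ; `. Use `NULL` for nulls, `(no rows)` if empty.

10.67

Rows where status='shipped' → age_days values: [15, 11, 6].
AVG = 32 / 3 (rounded to 2 dp).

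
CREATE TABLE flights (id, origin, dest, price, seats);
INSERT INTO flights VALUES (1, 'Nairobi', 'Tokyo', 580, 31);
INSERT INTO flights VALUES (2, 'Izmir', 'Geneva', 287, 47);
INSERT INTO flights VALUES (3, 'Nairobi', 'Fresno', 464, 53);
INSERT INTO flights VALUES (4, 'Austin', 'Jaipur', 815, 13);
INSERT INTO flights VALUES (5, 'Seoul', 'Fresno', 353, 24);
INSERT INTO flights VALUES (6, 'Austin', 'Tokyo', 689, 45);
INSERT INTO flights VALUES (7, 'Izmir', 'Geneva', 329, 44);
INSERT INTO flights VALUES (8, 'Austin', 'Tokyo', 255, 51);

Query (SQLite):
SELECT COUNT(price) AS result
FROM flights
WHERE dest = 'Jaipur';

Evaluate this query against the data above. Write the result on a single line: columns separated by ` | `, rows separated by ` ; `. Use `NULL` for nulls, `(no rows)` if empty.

Rows where dest='Jaipur' → price values: [815].
COUNT(price) counts non-NULL values → 1.

1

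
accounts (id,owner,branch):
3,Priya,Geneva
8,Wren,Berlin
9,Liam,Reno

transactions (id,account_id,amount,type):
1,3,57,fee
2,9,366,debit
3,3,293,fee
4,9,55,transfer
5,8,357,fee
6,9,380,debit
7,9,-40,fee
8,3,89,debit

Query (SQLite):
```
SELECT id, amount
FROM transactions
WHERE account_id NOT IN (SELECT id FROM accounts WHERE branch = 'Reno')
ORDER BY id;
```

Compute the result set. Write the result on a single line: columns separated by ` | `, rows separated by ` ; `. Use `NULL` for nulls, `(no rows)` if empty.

1 | 57 ; 3 | 293 ; 5 | 357 ; 8 | 89

Inner query: accounts.id where branch = 'Reno'.
Outer: keep transactions rows whose account_id is not in that set.
Inner query → {9}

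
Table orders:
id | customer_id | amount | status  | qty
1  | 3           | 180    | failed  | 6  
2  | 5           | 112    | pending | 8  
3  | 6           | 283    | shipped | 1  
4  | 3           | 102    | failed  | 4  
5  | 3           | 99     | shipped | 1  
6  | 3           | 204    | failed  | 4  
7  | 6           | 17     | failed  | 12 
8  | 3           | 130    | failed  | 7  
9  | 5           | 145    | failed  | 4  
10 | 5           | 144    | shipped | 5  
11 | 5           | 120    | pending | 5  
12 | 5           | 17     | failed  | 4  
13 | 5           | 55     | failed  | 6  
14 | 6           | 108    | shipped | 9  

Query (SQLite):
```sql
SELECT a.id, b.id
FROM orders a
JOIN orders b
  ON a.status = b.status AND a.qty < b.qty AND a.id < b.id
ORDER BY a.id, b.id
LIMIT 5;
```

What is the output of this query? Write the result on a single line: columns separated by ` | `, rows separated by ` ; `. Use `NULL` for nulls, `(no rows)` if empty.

Pairs (a,b) with same status, a.qty < b.qty, a.id < b.id.
status groups: failed:{1,4,6,7,8,9,12,13} pending:{2,11} shipped:{3,5,10,14}
Ordered by (a.id, b.id); first 5.

1 | 7 ; 1 | 8 ; 3 | 10 ; 3 | 14 ; 4 | 7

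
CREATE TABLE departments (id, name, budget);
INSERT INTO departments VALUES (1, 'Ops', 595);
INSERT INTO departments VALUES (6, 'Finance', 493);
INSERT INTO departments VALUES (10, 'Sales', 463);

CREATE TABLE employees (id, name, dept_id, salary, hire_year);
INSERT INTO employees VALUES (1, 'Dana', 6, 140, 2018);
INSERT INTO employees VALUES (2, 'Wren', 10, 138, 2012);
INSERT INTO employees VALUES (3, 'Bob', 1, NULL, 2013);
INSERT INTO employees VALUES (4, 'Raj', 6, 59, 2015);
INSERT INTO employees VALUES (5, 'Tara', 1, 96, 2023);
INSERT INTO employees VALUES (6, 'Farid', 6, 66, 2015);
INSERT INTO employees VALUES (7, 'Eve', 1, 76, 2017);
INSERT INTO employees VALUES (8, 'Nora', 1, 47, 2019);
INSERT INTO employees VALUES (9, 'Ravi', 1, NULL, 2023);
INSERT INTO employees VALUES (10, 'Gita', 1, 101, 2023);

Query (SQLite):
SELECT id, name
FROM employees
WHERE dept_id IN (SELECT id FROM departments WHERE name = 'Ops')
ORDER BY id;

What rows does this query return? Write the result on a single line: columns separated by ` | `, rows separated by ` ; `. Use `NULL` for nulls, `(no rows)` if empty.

Inner query: departments.id where name = 'Ops'.
Outer: keep employees rows whose dept_id is in that set.
Inner query → {1}

3 | Bob ; 5 | Tara ; 7 | Eve ; 8 | Nora ; 9 | Ravi ; 10 | Gita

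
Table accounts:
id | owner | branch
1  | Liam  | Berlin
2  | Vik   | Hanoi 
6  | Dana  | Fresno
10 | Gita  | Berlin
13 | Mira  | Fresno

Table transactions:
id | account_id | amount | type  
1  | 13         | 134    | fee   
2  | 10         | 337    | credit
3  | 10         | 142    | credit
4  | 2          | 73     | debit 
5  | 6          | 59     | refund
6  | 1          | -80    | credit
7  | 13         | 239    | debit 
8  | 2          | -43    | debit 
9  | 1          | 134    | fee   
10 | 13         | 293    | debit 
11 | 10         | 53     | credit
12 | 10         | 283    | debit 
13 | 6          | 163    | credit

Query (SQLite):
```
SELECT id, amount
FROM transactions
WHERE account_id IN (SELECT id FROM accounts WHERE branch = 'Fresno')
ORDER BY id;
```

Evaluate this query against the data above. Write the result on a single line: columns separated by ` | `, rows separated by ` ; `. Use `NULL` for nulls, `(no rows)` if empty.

1 | 134 ; 5 | 59 ; 7 | 239 ; 10 | 293 ; 13 | 163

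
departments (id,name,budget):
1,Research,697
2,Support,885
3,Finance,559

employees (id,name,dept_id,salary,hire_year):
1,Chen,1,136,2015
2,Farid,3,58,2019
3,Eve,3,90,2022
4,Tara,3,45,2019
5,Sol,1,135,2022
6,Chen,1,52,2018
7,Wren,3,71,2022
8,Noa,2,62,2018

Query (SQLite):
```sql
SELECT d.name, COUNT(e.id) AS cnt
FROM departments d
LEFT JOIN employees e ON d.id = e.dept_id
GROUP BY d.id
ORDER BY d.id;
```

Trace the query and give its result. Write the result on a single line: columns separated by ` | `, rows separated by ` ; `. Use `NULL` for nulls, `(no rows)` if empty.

Research | 3 ; Support | 1 ; Finance | 4

LEFT JOIN keeps every departments row; unmatched ones get NULL for employees columns.
Group by departments.id and compute COUNT(e.id). COUNT(col) of an all-NULL group is 0.
  1: ids {1, 5, 6} → COUNT(e.id)=3
  2: ids {8} → COUNT(e.id)=1
  3: ids {2, 3, 4, 7} → COUNT(e.id)=4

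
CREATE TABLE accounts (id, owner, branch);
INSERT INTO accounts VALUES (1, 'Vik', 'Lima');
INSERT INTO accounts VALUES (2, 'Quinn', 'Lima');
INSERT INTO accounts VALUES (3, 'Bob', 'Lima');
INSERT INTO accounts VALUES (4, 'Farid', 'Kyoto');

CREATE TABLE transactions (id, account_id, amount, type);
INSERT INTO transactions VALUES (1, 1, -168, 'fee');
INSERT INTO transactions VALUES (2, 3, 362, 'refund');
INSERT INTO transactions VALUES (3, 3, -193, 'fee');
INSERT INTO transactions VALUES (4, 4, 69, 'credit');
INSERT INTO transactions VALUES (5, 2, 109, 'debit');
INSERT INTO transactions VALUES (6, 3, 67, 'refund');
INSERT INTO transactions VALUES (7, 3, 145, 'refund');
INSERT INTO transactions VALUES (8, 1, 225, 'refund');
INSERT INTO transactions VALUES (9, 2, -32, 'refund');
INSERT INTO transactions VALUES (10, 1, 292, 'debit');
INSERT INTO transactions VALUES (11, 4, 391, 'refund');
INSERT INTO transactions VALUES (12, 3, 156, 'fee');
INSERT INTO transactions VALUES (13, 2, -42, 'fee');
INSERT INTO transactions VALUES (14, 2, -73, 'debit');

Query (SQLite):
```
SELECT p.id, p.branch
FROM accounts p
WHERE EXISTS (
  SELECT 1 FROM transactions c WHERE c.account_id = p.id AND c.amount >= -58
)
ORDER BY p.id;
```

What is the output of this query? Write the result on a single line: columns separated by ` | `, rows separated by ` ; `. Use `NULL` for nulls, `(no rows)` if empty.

For each accounts row, check whether any transactions with matching account_id has amount >= -58.
Keep rows where that is true.

1 | Lima ; 2 | Lima ; 3 | Lima ; 4 | Kyoto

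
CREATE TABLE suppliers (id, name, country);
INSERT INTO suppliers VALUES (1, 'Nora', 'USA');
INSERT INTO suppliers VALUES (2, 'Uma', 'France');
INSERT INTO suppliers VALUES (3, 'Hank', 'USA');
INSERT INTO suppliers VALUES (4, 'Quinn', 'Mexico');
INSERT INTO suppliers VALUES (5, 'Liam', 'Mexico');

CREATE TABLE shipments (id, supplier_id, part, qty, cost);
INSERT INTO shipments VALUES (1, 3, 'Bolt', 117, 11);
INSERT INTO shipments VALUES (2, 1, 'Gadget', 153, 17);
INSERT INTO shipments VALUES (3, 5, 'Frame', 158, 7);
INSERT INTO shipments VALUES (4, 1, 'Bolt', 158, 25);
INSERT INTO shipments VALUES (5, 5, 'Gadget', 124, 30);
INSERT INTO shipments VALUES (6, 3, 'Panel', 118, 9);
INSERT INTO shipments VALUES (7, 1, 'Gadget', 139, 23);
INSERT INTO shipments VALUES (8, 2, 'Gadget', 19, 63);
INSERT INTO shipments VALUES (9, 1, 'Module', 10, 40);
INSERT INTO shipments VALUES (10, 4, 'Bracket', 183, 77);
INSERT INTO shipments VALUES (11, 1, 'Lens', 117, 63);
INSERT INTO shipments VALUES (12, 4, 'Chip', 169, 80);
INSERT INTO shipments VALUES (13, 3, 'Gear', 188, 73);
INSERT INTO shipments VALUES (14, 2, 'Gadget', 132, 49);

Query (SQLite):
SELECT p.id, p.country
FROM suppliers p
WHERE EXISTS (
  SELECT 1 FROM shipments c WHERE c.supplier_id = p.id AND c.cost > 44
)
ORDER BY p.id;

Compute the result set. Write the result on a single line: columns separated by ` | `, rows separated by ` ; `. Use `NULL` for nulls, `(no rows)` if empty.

For each suppliers row, check whether any shipments with matching supplier_id has cost > 44.
Keep rows where that is true.

1 | USA ; 2 | France ; 3 | USA ; 4 | Mexico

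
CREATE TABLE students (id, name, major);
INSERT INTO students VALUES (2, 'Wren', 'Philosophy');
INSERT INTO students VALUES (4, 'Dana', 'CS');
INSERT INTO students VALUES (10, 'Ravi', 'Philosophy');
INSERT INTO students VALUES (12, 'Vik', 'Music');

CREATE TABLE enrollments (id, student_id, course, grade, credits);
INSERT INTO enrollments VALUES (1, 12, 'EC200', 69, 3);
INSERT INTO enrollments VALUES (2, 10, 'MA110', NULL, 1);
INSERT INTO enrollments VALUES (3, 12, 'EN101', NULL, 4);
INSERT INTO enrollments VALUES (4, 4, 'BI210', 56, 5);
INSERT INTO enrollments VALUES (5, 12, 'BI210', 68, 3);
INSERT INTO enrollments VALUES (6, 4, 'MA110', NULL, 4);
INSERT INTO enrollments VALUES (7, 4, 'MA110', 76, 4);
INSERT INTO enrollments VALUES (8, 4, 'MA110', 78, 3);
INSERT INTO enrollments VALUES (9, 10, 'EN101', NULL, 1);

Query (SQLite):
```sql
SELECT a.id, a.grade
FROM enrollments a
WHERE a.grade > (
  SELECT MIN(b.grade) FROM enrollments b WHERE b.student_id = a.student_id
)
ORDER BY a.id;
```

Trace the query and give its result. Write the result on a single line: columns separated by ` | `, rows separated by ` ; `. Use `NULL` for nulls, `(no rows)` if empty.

1 | 69 ; 7 | 76 ; 8 | 78

For each enrollments row a, compute MIN(grade) over rows sharing a.student_id.
Keep row a if a.grade > that per-group MIN.
  student_id=4: MIN(grade) = 56
  student_id=10: MIN(grade) = NULL
  student_id=12: MIN(grade) = 68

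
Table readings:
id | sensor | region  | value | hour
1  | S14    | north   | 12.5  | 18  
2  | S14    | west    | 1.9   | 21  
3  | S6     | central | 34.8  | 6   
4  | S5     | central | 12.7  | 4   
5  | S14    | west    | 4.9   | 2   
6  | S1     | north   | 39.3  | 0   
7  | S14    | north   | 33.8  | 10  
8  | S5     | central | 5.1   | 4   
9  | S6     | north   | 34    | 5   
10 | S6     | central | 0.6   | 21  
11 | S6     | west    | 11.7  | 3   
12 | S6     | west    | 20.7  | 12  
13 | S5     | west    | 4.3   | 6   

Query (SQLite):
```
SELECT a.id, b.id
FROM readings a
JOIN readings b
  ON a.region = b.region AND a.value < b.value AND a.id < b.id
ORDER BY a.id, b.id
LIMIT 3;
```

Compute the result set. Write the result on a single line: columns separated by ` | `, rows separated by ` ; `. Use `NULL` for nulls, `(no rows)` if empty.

1 | 6 ; 1 | 7 ; 1 | 9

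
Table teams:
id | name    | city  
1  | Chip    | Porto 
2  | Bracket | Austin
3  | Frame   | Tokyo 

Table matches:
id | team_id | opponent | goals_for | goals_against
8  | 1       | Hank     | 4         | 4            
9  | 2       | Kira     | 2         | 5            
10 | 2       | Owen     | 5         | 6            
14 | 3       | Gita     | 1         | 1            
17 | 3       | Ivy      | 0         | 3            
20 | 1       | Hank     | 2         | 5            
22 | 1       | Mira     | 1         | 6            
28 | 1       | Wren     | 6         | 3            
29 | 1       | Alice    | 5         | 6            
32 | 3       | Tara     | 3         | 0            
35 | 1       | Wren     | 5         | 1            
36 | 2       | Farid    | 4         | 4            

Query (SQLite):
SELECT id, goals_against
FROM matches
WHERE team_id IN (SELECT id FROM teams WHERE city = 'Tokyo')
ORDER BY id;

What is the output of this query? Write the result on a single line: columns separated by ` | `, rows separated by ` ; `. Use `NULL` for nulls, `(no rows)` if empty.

Inner query: teams.id where city = 'Tokyo'.
Outer: keep matches rows whose team_id is in that set.
Inner query → {3}

14 | 1 ; 17 | 3 ; 32 | 0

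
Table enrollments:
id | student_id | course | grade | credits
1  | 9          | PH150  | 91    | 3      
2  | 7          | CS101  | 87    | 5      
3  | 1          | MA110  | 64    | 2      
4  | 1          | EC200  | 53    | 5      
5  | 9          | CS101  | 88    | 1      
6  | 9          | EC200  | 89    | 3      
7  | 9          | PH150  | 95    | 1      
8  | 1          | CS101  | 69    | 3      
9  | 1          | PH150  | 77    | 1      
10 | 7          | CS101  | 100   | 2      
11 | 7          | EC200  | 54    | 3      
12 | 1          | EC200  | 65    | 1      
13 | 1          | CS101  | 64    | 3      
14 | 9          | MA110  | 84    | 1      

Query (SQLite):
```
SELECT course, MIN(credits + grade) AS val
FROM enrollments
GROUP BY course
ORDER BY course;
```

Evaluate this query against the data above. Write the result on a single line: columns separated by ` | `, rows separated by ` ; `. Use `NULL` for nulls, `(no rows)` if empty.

CS101 | 67 ; EC200 | 57 ; MA110 | 66 ; PH150 | 78

For each row compute credits + grade.
Group by course; take MIN of the expression per group.
  CS101: ids {2, 5, 8, 10, 13} → MIN(credits + grade)=67
  EC200: ids {4, 6, 11, 12} → MIN(credits + grade)=57
  MA110: ids {3, 14} → MIN(credits + grade)=66
  PH150: ids {1, 7, 9} → MIN(credits + grade)=78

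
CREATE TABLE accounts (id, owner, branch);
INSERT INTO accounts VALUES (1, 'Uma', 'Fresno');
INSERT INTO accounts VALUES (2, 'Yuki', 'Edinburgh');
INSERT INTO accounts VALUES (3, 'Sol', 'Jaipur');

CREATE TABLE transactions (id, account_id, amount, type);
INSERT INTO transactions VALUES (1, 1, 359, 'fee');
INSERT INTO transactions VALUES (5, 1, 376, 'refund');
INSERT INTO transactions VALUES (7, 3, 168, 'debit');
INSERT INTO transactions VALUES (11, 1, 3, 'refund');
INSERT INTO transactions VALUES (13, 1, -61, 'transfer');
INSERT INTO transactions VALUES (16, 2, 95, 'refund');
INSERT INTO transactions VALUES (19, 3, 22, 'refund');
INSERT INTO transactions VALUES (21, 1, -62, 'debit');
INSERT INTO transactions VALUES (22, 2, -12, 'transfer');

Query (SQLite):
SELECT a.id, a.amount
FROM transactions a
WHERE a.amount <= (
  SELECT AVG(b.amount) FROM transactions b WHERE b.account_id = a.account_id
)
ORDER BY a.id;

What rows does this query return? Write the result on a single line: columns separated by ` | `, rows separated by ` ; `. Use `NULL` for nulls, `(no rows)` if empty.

For each transactions row a, compute AVG(amount) over rows sharing a.account_id.
Keep row a if a.amount <= that per-group AVG.
  account_id=1: AVG(amount) = 123.0
  account_id=2: AVG(amount) = 41.5
  account_id=3: AVG(amount) = 95.0

11 | 3 ; 13 | -61 ; 19 | 22 ; 21 | -62 ; 22 | -12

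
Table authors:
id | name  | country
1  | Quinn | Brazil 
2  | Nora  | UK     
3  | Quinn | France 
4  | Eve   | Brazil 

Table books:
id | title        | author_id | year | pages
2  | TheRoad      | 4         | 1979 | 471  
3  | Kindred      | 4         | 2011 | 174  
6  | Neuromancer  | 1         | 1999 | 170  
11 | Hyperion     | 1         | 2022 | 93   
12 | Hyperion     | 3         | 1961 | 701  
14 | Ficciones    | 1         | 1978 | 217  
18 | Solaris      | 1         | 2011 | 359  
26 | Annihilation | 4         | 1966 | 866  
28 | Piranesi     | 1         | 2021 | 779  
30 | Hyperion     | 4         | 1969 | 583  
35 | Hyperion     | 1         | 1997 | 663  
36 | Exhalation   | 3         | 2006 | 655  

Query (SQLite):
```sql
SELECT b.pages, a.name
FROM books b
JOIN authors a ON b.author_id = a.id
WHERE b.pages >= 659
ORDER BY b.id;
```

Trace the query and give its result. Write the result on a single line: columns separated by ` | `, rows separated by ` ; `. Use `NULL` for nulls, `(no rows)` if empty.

Each books row matches the authors row where author_id = authors.id.
Then keep rows with b.pages >= 659.

701 | Quinn ; 866 | Eve ; 779 | Quinn ; 663 | Quinn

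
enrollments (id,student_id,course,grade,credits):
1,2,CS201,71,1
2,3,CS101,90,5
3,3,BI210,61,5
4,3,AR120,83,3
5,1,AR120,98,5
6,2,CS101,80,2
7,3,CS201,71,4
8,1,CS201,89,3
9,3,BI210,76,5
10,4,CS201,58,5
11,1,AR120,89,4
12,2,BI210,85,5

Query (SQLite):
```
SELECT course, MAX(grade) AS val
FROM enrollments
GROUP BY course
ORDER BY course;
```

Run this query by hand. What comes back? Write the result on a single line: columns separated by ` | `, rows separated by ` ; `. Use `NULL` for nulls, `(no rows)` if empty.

Partition enrollments by course; compute MAX(grade) within each group.
  AR120: ids {4, 5, 11} → MAX(grade)=98
  BI210: ids {3, 9, 12} → MAX(grade)=85
  CS101: ids {2, 6} → MAX(grade)=90
  CS201: ids {1, 7, 8, 10} → MAX(grade)=89

AR120 | 98 ; BI210 | 85 ; CS101 | 90 ; CS201 | 89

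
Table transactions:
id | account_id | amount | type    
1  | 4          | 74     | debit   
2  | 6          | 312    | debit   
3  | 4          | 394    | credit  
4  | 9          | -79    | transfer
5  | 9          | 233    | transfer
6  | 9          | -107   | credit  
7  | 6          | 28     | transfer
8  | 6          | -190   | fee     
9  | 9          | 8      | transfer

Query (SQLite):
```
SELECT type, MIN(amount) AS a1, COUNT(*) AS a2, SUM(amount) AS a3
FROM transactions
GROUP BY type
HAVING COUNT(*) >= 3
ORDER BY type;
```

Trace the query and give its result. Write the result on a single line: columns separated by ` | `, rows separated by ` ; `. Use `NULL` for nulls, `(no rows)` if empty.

transfer | -79 | 4 | 190

Group transactions by type.
Per group compute: MIN(amount), COUNT(*), SUM(amount).
HAVING: drop groups with fewer than 3 rows.
  credit: ids {3, 6} → MIN(amount)=-107, COUNT(*)=2, SUM(amount)=287
  debit: ids {1, 2} → MIN(amount)=74, COUNT(*)=2, SUM(amount)=386
  fee: ids {8} → MIN(amount)=-190, COUNT(*)=1, SUM(amount)=-190
  transfer: ids {4, 5, 7, 9} → MIN(amount)=-79, COUNT(*)=4, SUM(amount)=190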